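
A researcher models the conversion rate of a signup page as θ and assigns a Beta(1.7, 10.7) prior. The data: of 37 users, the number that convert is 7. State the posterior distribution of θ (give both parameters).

Posterior: Beta(8.7, 40.7)

The binomial likelihood is conjugate to the Beta prior: with 7 successes and 30 failures, the posterior is Beta(1.7+7, 10.7+30) = Beta(8.7, 40.7).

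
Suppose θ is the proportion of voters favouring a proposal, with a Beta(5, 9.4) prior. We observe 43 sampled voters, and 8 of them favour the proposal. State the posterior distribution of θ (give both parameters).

Posterior: Beta(13, 44.4)

Observing 8 successes and 35 failures updates Beta(5, 9.4) by adding the success and failure counts to the two shape parameters: α = 5+8 = 13, β = 9.4+35 = 44.4.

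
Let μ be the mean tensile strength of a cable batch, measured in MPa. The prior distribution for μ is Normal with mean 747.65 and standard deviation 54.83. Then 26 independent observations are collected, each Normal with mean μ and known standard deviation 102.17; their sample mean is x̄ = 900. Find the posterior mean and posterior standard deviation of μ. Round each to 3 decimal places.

Posterior mean ≈ 882.051; posterior SD ≈ 18.820

With known σ, the Normal prior is conjugate. Weight on the data is w = (n/σ²)/(n/σ² + 1/τ₀²) = 0.00249073/(0.00249073+0.00033263) = 0.88219.
Posterior mean = w·x̄ + (1−w)·μ₀ = 0.88219·900 + 0.11781·747.65 = 882.051. Posterior variance = 1/(0.00249073+0.00033263) = 354.188, so SD = 18.820.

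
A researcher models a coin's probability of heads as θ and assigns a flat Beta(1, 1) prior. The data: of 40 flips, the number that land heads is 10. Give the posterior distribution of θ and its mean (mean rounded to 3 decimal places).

Posterior: Beta(11, 31); mean ≈ 0.262

Observing 10 successes and 30 failures updates Beta(1, 1) by adding the success and failure counts to the two shape parameters: α = 1+10 = 11, β = 1+30 = 31.
Posterior mean = α/(α+β) = 11/42 = 0.262.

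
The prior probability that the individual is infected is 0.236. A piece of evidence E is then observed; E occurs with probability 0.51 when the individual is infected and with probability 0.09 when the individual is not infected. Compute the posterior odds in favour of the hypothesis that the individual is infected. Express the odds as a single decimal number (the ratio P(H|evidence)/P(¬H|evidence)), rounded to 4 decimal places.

Prior odds = 0.236/(1−0.236) = 0.30890.
Likelihood ratio for E = 0.51/0.09 = 5.6667.
Posterior odds = prior odds × LR = 1.7504.

Posterior odds ≈ 1.7504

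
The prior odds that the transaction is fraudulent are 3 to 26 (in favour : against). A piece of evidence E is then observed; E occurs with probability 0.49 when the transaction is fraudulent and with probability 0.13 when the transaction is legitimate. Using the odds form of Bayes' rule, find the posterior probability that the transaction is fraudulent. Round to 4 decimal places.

Posterior probability ≈ 0.3031

Prior odds = 3/26 = 0.11538.
Likelihood ratio for E = 0.49/0.13 = 3.7692.
Posterior odds = prior odds × LR = 0.43491.
Posterior probability = odds/(1+odds) = 0.43491/1.4349 = 0.3031.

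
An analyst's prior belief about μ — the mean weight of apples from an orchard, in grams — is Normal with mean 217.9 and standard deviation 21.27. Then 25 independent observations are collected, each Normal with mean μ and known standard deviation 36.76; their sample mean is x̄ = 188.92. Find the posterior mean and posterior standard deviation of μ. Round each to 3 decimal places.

Posterior mean ≈ 192.013; posterior SD ≈ 6.949

With known σ, the Normal prior is conjugate. Weight on the data is w = (n/σ²)/(n/σ² + 1/τ₀²) = 0.0185007/(0.0185007+0.00221037) = 0.89328.
Posterior mean = w·x̄ + (1−w)·μ₀ = 0.89328·188.92 + 0.10672·217.9 = 192.013. Posterior variance = 1/(0.0185007+0.00221037) = 48.2833, so SD = 6.949.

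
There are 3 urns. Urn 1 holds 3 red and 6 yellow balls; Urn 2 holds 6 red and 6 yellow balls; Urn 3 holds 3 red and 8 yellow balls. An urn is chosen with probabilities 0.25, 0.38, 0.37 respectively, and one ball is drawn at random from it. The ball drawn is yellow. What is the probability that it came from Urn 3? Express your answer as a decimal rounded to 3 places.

Posterior probability ≈ 0.430

Tabulate prior·likelihood by source: [1] prior 0.25, lik 0.6667, product 0.1667; [2] prior 0.38, lik 0.5, product 0.1900; [3] prior 0.37, lik 0.7273, product 0.2691.
Normalizing constant = 0.62576; the posterior for Urn 3 is its product over the sum, 0.2691/0.62576 = 0.430.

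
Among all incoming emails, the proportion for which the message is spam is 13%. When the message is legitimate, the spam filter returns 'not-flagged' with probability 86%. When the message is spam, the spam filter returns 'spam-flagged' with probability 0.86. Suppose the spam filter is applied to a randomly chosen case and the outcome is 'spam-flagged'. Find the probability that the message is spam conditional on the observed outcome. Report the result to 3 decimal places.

P(H | E) ≈ 0.479

Write H for 'the message is spam'. Prior odds H:¬H = 0.13/0.87 = 0.14943. For the 'spam-flagged' outcome, the likelihood ratio is 0.86/0.14 = 6.1429.
Posterior odds = 0.14943 × 6.1429 = 0.91790, so P(H|E) = 0.91790/(1+0.91790) = 0.479.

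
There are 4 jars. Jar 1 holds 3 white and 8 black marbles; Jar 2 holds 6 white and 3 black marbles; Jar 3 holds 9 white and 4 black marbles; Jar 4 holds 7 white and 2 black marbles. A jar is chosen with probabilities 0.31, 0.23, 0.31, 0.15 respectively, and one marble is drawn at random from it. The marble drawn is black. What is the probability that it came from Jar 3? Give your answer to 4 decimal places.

P(black|Jar 1) = 0.7273; P(black|Jar 2) = 0.3333; P(black|Jar 3) = 0.3077; P(black|Jar 4) = 0.2222.
Prior × likelihood for each source: 0.31·0.7273=0.2255, 0.23·0.3333=0.07667, 0.31·0.3077=0.09538, 0.15·0.2222=0.03333. Summing gives P(black) = 0.43084.
P(Jar 3 | black) = 0.09538 / 0.43084 = 0.2214.

Posterior probability ≈ 0.2214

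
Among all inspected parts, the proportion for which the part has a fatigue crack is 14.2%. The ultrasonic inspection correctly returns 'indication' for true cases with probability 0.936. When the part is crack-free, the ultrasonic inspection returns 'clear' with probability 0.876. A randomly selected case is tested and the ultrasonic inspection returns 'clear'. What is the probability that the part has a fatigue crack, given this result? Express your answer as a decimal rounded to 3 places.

P(H | E) ≈ 0.012

Write H for 'the part has a fatigue crack'. Prior odds H:¬H = 0.142/0.858 = 0.16550. For the 'clear' outcome, the likelihood ratio is 0.064/0.876 = 0.073059.
Posterior odds = 0.16550 × 0.073059 = 0.012091, so P(H|E) = 0.012091/(1+0.012091) = 0.012.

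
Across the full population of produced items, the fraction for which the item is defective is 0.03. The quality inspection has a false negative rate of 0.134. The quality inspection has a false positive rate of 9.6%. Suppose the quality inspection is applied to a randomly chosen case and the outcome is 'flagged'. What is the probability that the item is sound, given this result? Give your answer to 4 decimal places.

Write H for 'the item is defective'. Prior odds H:¬H = 0.03/0.97 = 0.030928. For the 'flagged' outcome, the likelihood ratio is 0.866/0.096 = 9.0208.
Posterior odds = 0.030928 × 9.0208 = 0.27899, so P(H|E) = 0.27899/(1+0.27899) = 0.2181. Then P(¬H|E) = 1 − 0.2181 = 0.7819.

P(¬H | E) ≈ 0.7819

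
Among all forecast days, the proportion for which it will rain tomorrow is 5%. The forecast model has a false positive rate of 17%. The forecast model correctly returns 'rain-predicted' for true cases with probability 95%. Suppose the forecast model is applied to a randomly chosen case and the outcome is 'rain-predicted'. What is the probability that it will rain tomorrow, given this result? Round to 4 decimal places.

P(H | E) ≈ 0.2273

Write H for 'it will rain tomorrow'. Prior odds H:¬H = 0.05/0.95 = 0.052632. For the 'rain-predicted' outcome, the likelihood ratio is 0.95/0.17 = 5.5882.
Posterior odds = 0.052632 × 5.5882 = 0.29412, so P(H|E) = 0.29412/(1+0.29412) = 0.2273.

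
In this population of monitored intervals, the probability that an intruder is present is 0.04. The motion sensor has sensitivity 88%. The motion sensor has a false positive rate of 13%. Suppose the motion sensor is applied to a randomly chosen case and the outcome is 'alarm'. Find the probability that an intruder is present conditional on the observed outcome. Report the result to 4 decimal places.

Let H be the event that an intruder is present. P(H) = 0.04, so P(¬H) = 0.96. With E the 'alarm' result, P(E|H) = 0.88 and P(E|¬H) = 0.13.
P(E) = 0.88·0.04 + 0.13·0.96 = 0.035200 + 0.12480 = 0.16000.
By Bayes' theorem, P(H|E) = 0.035200 / 0.16000 = 0.2200.

P(H | E) ≈ 0.2200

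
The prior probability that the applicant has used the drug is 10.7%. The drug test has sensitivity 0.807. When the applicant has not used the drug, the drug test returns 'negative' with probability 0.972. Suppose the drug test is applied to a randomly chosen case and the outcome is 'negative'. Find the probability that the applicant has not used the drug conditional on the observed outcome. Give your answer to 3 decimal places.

P(¬H | E) ≈ 0.977

Write H for 'the applicant has used the drug'. Prior odds H:¬H = 0.107/0.893 = 0.11982. For the 'negative' outcome, the likelihood ratio is 0.193/0.972 = 0.19856.
Posterior odds = 0.11982 × 0.19856 = 0.023792, so P(H|E) = 0.023792/(1+0.023792) = 0.023. Then P(¬H|E) = 1 − 0.023 = 0.977.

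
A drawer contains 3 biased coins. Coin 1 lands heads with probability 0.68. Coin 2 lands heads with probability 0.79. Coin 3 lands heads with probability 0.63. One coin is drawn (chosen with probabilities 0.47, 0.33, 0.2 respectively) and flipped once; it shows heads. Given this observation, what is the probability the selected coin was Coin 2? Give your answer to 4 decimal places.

Tabulate prior·likelihood by source: [1] prior 0.47, lik 0.68, product 0.3196; [2] prior 0.33, lik 0.79, product 0.2607; [3] prior 0.2, lik 0.63, product 0.1260.
Normalizing constant = 0.70630; the posterior for Coin 2 is its product over the sum, 0.2607/0.70630 = 0.3691.

Posterior probability ≈ 0.3691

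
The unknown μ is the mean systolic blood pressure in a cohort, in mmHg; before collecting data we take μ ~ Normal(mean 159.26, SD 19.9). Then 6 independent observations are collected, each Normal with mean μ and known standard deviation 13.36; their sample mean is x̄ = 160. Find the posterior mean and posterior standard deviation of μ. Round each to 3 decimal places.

Posterior mean ≈ 159.948; posterior SD ≈ 5.260

With known σ, the Normal prior is conjugate. Weight on the data is w = (n/σ²)/(n/σ² + 1/τ₀²) = 0.0336154/(0.0336154+0.00252519) = 0.93013.
Posterior mean = w·x̄ + (1−w)·μ₀ = 0.93013·160 + 0.069871·159.26 = 159.948. Posterior variance = 1/(0.0336154+0.00252519) = 27.6697, so SD = 5.260.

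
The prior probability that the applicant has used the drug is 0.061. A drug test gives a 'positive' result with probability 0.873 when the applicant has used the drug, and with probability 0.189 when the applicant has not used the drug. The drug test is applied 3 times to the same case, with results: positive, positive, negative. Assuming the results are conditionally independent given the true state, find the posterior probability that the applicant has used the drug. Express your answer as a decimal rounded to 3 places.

With H the event that the applicant has used the drug, the joint likelihood of the observed sequence is P(data|H) = 0.873·0.873·0.127 = 0.096790 and P(data|¬H) = 0.189·0.189·0.811 = 0.028970.
Bayes: P(H|data) = 0.061·0.096790 / (0.061·0.096790 + 0.939·0.028970) = 0.0059042/0.033107 = 0.1783.

Posterior P(H) ≈ 0.178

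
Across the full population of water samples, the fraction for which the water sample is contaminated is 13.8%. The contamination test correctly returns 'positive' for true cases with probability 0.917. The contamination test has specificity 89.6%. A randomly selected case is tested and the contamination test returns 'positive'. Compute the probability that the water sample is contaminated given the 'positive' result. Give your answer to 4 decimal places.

Write H for 'the water sample is contaminated'. Prior odds H:¬H = 0.138/0.862 = 0.16009. For the 'positive' outcome, the likelihood ratio is 0.917/0.104 = 8.8173.
Posterior odds = 0.16009 × 8.8173 = 1.4116, so P(H|E) = 1.4116/(1+1.4116) = 0.5853.

P(H | E) ≈ 0.5853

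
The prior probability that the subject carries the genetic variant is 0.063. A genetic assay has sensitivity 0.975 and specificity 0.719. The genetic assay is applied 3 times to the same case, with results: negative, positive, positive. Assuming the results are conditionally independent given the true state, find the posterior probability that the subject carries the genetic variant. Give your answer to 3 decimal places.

With H the event that the subject carries the genetic variant, the joint likelihood of the observed sequence is P(data|H) = 0.025·0.975·0.975 = 0.023766 and P(data|¬H) = 0.719·0.281·0.281 = 0.056773.
Bayes: P(H|data) = 0.063·0.023766 / (0.063·0.023766 + 0.937·0.056773) = 0.0014972/0.054693 = 0.0274.

Posterior P(H) ≈ 0.027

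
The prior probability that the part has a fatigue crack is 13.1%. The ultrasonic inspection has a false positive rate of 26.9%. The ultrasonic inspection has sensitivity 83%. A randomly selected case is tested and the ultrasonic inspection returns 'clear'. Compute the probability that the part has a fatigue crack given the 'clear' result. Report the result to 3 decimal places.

Write H for 'the part has a fatigue crack'. Prior odds H:¬H = 0.131/0.869 = 0.15075. For the 'clear' outcome, the likelihood ratio is 0.17/0.731 = 0.23256.
Posterior odds = 0.15075 × 0.23256 = 0.035058, so P(H|E) = 0.035058/(1+0.035058) = 0.034.

P(H | E) ≈ 0.034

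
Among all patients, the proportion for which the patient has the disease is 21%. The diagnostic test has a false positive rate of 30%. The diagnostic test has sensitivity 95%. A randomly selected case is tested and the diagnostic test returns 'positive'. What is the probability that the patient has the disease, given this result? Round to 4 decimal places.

P(H | E) ≈ 0.4570

Write H for 'the patient has the disease'. Prior odds H:¬H = 0.21/0.79 = 0.26582. For the 'positive' outcome, the likelihood ratio is 0.95/0.3 = 3.1667.
Posterior odds = 0.26582 × 3.1667 = 0.84177, so P(H|E) = 0.84177/(1+0.84177) = 0.4570.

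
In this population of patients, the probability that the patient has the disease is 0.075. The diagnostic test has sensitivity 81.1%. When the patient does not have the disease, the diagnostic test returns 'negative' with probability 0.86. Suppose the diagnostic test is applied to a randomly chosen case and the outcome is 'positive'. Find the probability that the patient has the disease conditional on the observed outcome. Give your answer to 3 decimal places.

Write H for 'the patient has the disease'. Prior odds H:¬H = 0.075/0.925 = 0.081081. For the 'positive' outcome, the likelihood ratio is 0.811/0.14 = 5.7929.
Posterior odds = 0.081081 × 5.7929 = 0.46969, so P(H|E) = 0.46969/(1+0.46969) = 0.320.

P(H | E) ≈ 0.320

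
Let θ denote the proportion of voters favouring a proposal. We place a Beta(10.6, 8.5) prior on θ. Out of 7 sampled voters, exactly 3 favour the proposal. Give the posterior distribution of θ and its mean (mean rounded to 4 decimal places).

Observing 3 successes and 4 failures updates Beta(10.6, 8.5) by adding the success and failure counts to the two shape parameters: α = 10.6+3 = 13.6, β = 8.5+4 = 12.5.
E[θ | data] = 13.6/(13.6+12.5) = 0.5211.

Posterior: Beta(13.6, 12.5); mean ≈ 0.5211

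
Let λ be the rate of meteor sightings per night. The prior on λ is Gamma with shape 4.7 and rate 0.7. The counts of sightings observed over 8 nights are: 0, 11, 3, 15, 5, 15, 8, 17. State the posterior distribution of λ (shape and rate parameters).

Posterior: Gamma(shape=78.7, rate=8.7)

The Poisson likelihood adds the total count to the shape and the number of exposure periods to the rate. Here ∑xᵢ = 74 and n = 8, so shape 4.7→78.7 and rate 0.7→8.7.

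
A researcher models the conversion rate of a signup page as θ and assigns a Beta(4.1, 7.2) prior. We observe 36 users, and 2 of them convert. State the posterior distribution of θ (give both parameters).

The binomial likelihood is conjugate to the Beta prior: with 2 successes and 34 failures, the posterior is Beta(4.1+2, 7.2+34) = Beta(6.1, 41.2).

Posterior: Beta(6.1, 41.2)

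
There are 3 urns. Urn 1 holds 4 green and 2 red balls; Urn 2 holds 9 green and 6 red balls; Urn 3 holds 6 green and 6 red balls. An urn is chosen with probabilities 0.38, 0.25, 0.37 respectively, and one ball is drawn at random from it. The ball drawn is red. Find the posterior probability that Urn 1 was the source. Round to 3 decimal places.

Posterior probability ≈ 0.308

Tabulate prior·likelihood by source: [1] prior 0.38, lik 0.3333, product 0.1267; [2] prior 0.25, lik 0.4, product 0.1000; [3] prior 0.37, lik 0.5, product 0.1850.
Normalizing constant = 0.41167; the posterior for Urn 1 is its product over the sum, 0.1267/0.41167 = 0.308.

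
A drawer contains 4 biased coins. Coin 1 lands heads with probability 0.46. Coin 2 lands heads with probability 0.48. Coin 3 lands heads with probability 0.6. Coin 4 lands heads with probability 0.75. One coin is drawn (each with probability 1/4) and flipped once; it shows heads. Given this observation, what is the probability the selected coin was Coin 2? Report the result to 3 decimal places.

Posterior probability ≈ 0.210

P(heads|C1) = 0.46; P(heads|C2) = 0.48; P(heads|C3) = 0.6; P(heads|C4) = 0.75.
Prior × likelihood for each source: 0.25·0.46=0.1150, 0.25·0.48=0.1200, 0.25·0.6=0.1500, 0.25·0.75=0.1875. Summing gives P(heads) = 0.57250.
P(Coin 2 | heads) = 0.1200 / 0.57250 = 0.210.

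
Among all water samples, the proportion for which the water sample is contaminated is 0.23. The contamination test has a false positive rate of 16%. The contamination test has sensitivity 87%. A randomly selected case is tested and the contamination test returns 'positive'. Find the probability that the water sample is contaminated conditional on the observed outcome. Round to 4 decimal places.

Write H for 'the water sample is contaminated'. Prior odds H:¬H = 0.23/0.77 = 0.29870. For the 'positive' outcome, the likelihood ratio is 0.87/0.16 = 5.4375.
Posterior odds = 0.29870 × 5.4375 = 1.6242, so P(H|E) = 1.6242/(1+1.6242) = 0.6189.

P(H | E) ≈ 0.6189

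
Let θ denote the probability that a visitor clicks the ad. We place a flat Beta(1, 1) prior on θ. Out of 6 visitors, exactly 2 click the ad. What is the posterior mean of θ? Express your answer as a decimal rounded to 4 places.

Posterior mean ≈ 0.3750

The binomial likelihood is conjugate to the Beta prior: with 2 successes and 4 failures, the posterior is Beta(1+2, 1+4) = Beta(3, 5).
E[θ | data] = 3/(3+5) = 0.3750.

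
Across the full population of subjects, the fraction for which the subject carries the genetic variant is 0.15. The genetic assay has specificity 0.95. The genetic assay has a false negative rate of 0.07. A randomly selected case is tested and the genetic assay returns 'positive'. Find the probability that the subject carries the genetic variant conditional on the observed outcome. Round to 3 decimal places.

Let H be the event that the subject carries the genetic variant. P(H) = 0.15, so P(¬H) = 0.85. With E the 'positive' result, P(E|H) = 0.93 and P(E|¬H) = 0.05.
P(E) = 0.93·0.15 + 0.05·0.85 = 0.13950 + 0.042500 = 0.18200.
By Bayes' theorem, P(H|E) = 0.13950 / 0.18200 = 0.766.

P(H | E) ≈ 0.766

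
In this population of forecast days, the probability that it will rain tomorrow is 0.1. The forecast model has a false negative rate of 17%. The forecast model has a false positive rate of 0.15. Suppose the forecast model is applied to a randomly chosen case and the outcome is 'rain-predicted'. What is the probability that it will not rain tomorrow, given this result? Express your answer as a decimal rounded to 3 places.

P(¬H | E) ≈ 0.619

Let H be the event that it will rain tomorrow. P(H) = 0.1, so P(¬H) = 0.9. With E the 'rain-predicted' result, P(E|H) = 0.83 and P(E|¬H) = 0.15.
P(E) = 0.83·0.1 + 0.15·0.9 = 0.083000 + 0.13500 = 0.21800.
By Bayes' theorem, P(H|E) = 0.083000 / 0.21800 = 0.381. Hence P(¬H|E) = 1 − 0.381 = 0.619.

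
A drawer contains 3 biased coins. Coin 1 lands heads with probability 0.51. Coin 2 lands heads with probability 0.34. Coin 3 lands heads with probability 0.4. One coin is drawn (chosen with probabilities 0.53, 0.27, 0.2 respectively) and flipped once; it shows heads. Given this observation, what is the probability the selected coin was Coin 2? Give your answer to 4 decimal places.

Tabulate prior·likelihood by source: [1] prior 0.53, lik 0.51, product 0.2703; [2] prior 0.27, lik 0.34, product 0.09180; [3] prior 0.2, lik 0.4, product 0.08000.
Normalizing constant = 0.44210; the posterior for Coin 2 is its product over the sum, 0.09180/0.44210 = 0.2076.

Posterior probability ≈ 0.2076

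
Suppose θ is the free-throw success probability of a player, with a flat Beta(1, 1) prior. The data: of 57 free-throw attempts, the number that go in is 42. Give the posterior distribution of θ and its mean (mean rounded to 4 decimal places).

Posterior: Beta(43, 16); mean ≈ 0.7288

The binomial likelihood is conjugate to the Beta prior: with 42 successes and 15 failures, the posterior is Beta(1+42, 1+15) = Beta(43, 16).
Posterior mean = α/(α+β) = 43/59 = 0.7288.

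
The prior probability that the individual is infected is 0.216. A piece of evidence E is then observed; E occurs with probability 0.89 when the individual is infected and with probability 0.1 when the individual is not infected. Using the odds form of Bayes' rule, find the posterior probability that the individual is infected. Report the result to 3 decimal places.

Prior odds = 0.216/(1−0.216) = 0.27551.
Likelihood ratio for E = 0.89/0.1 = 8.9000.
Posterior odds = prior odds × LR = 2.4520.
Posterior probability = odds/(1+odds) = 2.4520/3.4520 = 0.710.

Posterior probability ≈ 0.710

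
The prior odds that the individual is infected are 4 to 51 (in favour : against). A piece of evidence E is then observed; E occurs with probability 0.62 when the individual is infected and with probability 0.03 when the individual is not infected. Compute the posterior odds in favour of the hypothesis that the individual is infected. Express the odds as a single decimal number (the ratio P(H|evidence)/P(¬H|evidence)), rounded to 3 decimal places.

Prior odds = 4/51 = 0.078431. In log-odds, ln(0.078431) = -2.5455.
Add log likelihood ratio: ln(20.667) = 3.0285.
Posterior log-odds = 0.48299, so posterior odds = exp(0.48299) = 1.6209.

Posterior odds ≈ 1.621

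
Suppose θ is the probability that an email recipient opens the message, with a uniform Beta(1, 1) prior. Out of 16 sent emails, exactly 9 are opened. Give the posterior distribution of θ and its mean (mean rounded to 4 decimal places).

The binomial likelihood is conjugate to the Beta prior: with 9 successes and 7 failures, the posterior is Beta(1+9, 1+7) = Beta(10, 8).
E[θ | data] = 10/(10+8) = 0.5556.

Posterior: Beta(10, 8); mean ≈ 0.5556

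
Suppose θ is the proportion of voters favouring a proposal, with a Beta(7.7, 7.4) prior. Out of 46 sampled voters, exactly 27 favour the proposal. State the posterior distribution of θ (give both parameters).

Posterior: Beta(34.7, 26.4)

Observing 27 successes and 19 failures updates Beta(7.7, 7.4) by adding the success and failure counts to the two shape parameters: α = 7.7+27 = 34.7, β = 7.4+19 = 26.4.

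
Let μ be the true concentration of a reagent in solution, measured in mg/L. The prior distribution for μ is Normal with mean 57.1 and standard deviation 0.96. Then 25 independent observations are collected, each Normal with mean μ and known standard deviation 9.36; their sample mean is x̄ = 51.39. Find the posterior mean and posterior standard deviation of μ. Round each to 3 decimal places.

Prior precision 1/τ₀² = 1/0.96² = 1.08507; data precision n/σ² = 25/9.36² = 0.285357.
Posterior precision = 1.08507 + 0.285357 = 1.37043, giving posterior SD = 1/√1.37043 = 0.854.
Posterior mean = (1.08507·57.1 + 0.285357·51.39) / 1.37043 = 55.911.

Posterior mean ≈ 55.911; posterior SD ≈ 0.854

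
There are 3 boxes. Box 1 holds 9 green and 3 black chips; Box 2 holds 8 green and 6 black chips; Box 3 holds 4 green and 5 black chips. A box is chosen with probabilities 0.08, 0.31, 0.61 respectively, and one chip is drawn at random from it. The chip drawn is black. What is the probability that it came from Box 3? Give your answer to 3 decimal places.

Tabulate prior·likelihood by source: [1] prior 0.08, lik 0.25, product 0.02000; [2] prior 0.31, lik 0.4286, product 0.1329; [3] prior 0.61, lik 0.5556, product 0.3389.
Normalizing constant = 0.49175; the posterior for Box 3 is its product over the sum, 0.3389/0.49175 = 0.689.

Posterior probability ≈ 0.689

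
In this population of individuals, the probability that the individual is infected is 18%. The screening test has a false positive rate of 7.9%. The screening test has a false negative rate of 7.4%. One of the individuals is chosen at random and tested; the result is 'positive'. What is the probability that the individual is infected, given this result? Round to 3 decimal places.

Write H for 'the individual is infected'. Prior odds H:¬H = 0.18/0.82 = 0.21951. For the 'positive' outcome, the likelihood ratio is 0.926/0.079 = 11.722.
Posterior odds = 0.21951 × 11.722 = 2.5730, so P(H|E) = 2.5730/(1+2.5730) = 0.720.

P(H | E) ≈ 0.720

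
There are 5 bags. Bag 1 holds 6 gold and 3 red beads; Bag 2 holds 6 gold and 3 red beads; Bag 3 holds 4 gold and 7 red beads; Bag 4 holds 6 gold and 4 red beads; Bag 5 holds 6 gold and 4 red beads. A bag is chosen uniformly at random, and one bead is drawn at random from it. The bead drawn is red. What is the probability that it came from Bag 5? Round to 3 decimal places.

Posterior probability ≈ 0.190

Tabulate prior·likelihood by source: [1] prior 0.2, lik 0.3333, product 0.06667; [2] prior 0.2, lik 0.3333, product 0.06667; [3] prior 0.2, lik 0.6364, product 0.1273; [4] prior 0.2, lik 0.4, product 0.08000; [5] prior 0.2, lik 0.4, product 0.08000.
Normalizing constant = 0.42061; the posterior for Bag 5 is its product over the sum, 0.08000/0.42061 = 0.190.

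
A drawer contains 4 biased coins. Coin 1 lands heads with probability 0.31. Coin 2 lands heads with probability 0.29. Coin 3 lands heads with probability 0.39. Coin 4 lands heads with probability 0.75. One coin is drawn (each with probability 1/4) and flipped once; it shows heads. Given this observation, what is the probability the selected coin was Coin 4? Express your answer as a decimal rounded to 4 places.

P(heads|C1) = 0.31; P(heads|C2) = 0.29; P(heads|C3) = 0.39; P(heads|C4) = 0.75.
Prior × likelihood for each source: 0.25·0.31=0.07750, 0.25·0.29=0.07250, 0.25·0.39=0.09750, 0.25·0.75=0.1875. Summing gives P(heads) = 0.43500.
P(Coin 4 | heads) = 0.1875 / 0.43500 = 0.4310.

Posterior probability ≈ 0.4310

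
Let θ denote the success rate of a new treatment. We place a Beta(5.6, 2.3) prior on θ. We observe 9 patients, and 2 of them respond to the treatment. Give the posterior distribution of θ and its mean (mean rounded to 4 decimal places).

Posterior: Beta(7.6, 9.3); mean ≈ 0.4497

The binomial likelihood is conjugate to the Beta prior: with 2 successes and 7 failures, the posterior is Beta(5.6+2, 2.3+7) = Beta(7.6, 9.3).
Posterior mean = α/(α+β) = 7.6/16.9 = 0.4497.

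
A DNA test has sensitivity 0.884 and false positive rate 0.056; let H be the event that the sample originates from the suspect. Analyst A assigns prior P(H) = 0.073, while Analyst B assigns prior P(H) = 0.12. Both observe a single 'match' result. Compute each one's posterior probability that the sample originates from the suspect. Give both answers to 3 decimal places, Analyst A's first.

The likelihood ratio for a 'match' result is 0.884/0.056 = 15.786.
Analyst A: prior odds 0.073/0.927 = 0.078749; posterior odds 1.2431; posterior probability 0.554.
Analyst B: prior odds 0.12/0.88 = 0.13636; posterior odds 2.1526; posterior probability 0.683.

Analyst A: 0.554; Analyst B: 0.683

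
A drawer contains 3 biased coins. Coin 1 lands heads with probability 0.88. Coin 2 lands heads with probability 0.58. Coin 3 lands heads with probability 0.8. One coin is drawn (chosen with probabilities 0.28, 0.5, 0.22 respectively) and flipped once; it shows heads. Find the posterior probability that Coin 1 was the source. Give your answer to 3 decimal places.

P(heads|C1) = 0.88; P(heads|C2) = 0.58; P(heads|C3) = 0.8.
Prior × likelihood for each source: 0.28·0.88=0.2464, 0.5·0.58=0.2900, 0.22·0.8=0.1760. Summing gives P(heads) = 0.71240.
P(Coin 1 | heads) = 0.2464 / 0.71240 = 0.346.

Posterior probability ≈ 0.346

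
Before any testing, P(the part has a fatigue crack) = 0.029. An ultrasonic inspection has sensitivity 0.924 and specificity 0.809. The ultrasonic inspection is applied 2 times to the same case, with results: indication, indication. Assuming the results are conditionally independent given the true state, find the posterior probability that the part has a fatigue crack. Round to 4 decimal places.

With H the event that the part has a fatigue crack, the joint likelihood of the observed sequence is P(data|H) = 0.924·0.924 = 0.85378 and P(data|¬H) = 0.191·0.191 = 0.036481.
Bayes: P(H|data) = 0.029·0.85378 / (0.029·0.85378 + 0.971·0.036481) = 0.024760/0.060183 = 0.4114.

Posterior P(H) ≈ 0.4114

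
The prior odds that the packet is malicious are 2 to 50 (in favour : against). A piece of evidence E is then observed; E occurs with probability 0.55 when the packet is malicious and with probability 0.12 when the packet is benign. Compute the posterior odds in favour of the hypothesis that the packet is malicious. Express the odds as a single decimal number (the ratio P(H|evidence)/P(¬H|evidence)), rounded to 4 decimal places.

Posterior odds ≈ 0.1833

Prior odds = 2/50 = 0.040000. In log-odds, ln(0.040000) = -3.2189.
Add log likelihood ratio: ln(4.5833) = 1.5224.
Posterior log-odds = -1.6964, so posterior odds = exp(-1.6964) = 0.18333.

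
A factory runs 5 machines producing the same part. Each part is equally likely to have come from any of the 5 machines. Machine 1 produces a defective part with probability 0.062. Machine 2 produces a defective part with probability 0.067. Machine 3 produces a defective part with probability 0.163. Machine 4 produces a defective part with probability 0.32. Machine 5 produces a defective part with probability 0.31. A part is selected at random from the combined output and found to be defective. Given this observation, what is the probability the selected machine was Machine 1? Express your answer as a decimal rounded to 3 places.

Tabulate prior·likelihood by source: [1] prior 0.2, lik 0.062, product 0.01240; [2] prior 0.2, lik 0.067, product 0.01340; [3] prior 0.2, lik 0.163, product 0.03260; [4] prior 0.2, lik 0.32, product 0.06400; [5] prior 0.2, lik 0.31, product 0.06200.
Normalizing constant = 0.18440; the posterior for Machine 1 is its product over the sum, 0.01240/0.18440 = 0.067.

Posterior probability ≈ 0.067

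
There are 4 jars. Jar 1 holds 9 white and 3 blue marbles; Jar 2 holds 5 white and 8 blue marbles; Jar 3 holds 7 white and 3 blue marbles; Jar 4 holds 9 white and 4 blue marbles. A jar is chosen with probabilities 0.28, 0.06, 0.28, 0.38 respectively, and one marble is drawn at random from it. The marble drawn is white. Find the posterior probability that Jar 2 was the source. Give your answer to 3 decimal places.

P(white|Jar 1) = 0.75; P(white|Jar 2) = 0.3846; P(white|Jar 3) = 0.7; P(white|Jar 4) = 0.6923.
Prior × likelihood for each source: 0.28·0.75=0.2100, 0.06·0.3846=0.02308, 0.28·0.7=0.1960, 0.38·0.6923=0.2631. Summing gives P(white) = 0.69215.
P(Jar 2 | white) = 0.02308 / 0.69215 = 0.033.

Posterior probability ≈ 0.033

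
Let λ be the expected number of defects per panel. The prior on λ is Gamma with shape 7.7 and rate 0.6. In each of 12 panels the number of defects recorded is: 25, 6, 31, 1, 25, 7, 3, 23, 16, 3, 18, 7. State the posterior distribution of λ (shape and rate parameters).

Posterior: Gamma(shape=172.7, rate=12.6)

Total count ∑xᵢ = 165 over n = 12 panels.
Gamma is conjugate to the Poisson likelihood: posterior is Gamma(shape = 7.7+165 = 172.7, rate = 0.6+12 = 12.6).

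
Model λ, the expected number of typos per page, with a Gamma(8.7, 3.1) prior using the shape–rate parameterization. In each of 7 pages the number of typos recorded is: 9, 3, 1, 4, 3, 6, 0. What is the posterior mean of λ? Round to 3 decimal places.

Total count ∑xᵢ = 26 over n = 7 pages.
Gamma is conjugate to the Poisson likelihood: posterior is Gamma(shape = 8.7+26 = 34.7, rate = 3.1+7 = 10.1).
E[λ | data] = 34.7/10.1 = 3.436.

Posterior mean ≈ 3.436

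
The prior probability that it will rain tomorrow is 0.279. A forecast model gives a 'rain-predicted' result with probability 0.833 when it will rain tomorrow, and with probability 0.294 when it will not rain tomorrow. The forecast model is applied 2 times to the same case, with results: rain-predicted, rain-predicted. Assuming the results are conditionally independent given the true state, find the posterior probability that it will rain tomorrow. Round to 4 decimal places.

Posterior P(H) ≈ 0.7565

Let H be the event that it will rain tomorrow; start with P(H) = 0.279. P('rain-predicted'|H) = 0.833, P('rain-predicted'|¬H) = 0.294.
Update on result 1 ('rain-predicted'): P(H) ← 0.833·0.2790 / (0.833·0.2790 + 0.294·0.7210) = 0.23241/0.44438 = 0.5230.
Update on result 2 ('rain-predicted'): P(H) ← 0.833·0.5230 / (0.833·0.5230 + 0.294·0.4770) = 0.43565/0.57589 = 0.7565.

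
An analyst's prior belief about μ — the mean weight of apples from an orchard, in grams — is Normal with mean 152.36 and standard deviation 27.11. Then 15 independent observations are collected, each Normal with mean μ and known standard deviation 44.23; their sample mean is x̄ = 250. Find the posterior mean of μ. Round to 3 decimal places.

Posterior mean ≈ 235.285

With known σ, the Normal prior is conjugate. Weight on the data is w = (n/σ²)/(n/σ² + 1/τ₀²) = 0.00766756/(0.00766756+0.00136063) = 0.84929.
Posterior mean = w·x̄ + (1−w)·μ₀ = 0.84929·250 + 0.15071·152.36 = 235.285.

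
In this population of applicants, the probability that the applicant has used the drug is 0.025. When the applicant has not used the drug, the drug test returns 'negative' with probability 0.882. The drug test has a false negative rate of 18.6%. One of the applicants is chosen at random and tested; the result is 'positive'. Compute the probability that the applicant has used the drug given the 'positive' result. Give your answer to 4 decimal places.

Write H for 'the applicant has used the drug'. Prior odds H:¬H = 0.025/0.975 = 0.025641. For the 'positive' outcome, the likelihood ratio is 0.814/0.118 = 6.8983.
Posterior odds = 0.025641 × 6.8983 = 0.17688, so P(H|E) = 0.17688/(1+0.17688) = 0.1503.

P(H | E) ≈ 0.1503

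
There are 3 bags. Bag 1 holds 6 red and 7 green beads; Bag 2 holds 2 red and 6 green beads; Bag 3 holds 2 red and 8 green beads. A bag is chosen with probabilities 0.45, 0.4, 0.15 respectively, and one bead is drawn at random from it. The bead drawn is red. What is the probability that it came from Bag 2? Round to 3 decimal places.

Tabulate prior·likelihood by source: [1] prior 0.45, lik 0.4615, product 0.2077; [2] prior 0.4, lik 0.25, product 0.1000; [3] prior 0.15, lik 0.2, product 0.03000.
Normalizing constant = 0.33769; the posterior for Bag 2 is its product over the sum, 0.1000/0.33769 = 0.296.

Posterior probability ≈ 0.296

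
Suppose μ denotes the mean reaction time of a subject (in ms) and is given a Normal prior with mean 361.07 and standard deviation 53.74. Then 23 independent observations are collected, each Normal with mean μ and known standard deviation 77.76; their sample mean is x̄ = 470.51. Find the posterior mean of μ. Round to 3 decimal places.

Posterior mean ≈ 461.379

With known σ, the Normal prior is conjugate. Weight on the data is w = (n/σ²)/(n/σ² + 1/τ₀²) = 0.00380378/(0.00380378+0.00034626) = 0.91656.
Posterior mean = w·x̄ + (1−w)·μ₀ = 0.91656·470.51 + 0.083436·361.07 = 461.379.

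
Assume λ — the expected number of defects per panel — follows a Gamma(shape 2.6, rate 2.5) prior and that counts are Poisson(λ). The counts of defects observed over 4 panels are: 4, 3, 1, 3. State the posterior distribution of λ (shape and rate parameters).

The Poisson likelihood adds the total count to the shape and the number of exposure periods to the rate. Here ∑xᵢ = 11 and n = 4, so shape 2.6→13.6 and rate 2.5→6.5.

Posterior: Gamma(shape=13.6, rate=6.5)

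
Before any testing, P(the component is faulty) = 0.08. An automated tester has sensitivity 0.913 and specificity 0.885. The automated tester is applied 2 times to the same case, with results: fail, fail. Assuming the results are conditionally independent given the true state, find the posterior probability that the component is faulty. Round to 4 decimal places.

Posterior P(H) ≈ 0.8457

With H the event that the component is faulty, the joint likelihood of the observed sequence is P(data|H) = 0.913·0.913 = 0.83357 and P(data|¬H) = 0.115·0.115 = 0.013225.
Bayes: P(H|data) = 0.08·0.83357 / (0.08·0.83357 + 0.92·0.013225) = 0.066686/0.078853 = 0.8457.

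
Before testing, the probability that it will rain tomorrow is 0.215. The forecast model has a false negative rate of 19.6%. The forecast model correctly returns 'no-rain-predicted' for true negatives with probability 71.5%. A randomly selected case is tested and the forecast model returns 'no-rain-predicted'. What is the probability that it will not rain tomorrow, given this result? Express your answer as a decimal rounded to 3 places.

P(¬H | E) ≈ 0.930

Write H for 'it will rain tomorrow'. Prior odds H:¬H = 0.215/0.785 = 0.27389. For the 'no-rain-predicted' outcome, the likelihood ratio is 0.196/0.715 = 0.27413.
Posterior odds = 0.27389 × 0.27413 = 0.075079, so P(H|E) = 0.075079/(1+0.075079) = 0.070. Then P(¬H|E) = 1 − 0.070 = 0.930.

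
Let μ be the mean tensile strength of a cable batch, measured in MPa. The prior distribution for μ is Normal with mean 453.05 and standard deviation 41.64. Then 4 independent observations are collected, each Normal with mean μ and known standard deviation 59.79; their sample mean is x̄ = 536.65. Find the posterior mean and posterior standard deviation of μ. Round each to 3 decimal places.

With known σ, the Normal prior is conjugate. Weight on the data is w = (n/σ²)/(n/σ² + 1/τ₀²) = 0.00111893/(0.00111893+0.00057674) = 0.65988.
Posterior mean = w·x̄ + (1−w)·μ₀ = 0.65988·536.65 + 0.34012·453.05 = 508.216. Posterior variance = 1/(0.00111893+0.00057674) = 589.738, so SD = 24.285.

Posterior mean ≈ 508.216; posterior SD ≈ 24.285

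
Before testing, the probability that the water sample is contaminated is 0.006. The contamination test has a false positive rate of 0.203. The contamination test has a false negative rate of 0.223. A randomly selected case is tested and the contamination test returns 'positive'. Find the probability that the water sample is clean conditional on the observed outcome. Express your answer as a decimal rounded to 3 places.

Let H be the event that the water sample is contaminated. P(H) = 0.006, so P(¬H) = 0.994. With E the 'positive' result, P(E|H) = 0.777 and P(E|¬H) = 0.203.
P(E) = 0.777·0.006 + 0.203·0.994 = 0.0046620 + 0.20178 = 0.20644.
By Bayes' theorem, P(H|E) = 0.0046620 / 0.20644 = 0.023. Hence P(¬H|E) = 1 − 0.023 = 0.977.

P(¬H | E) ≈ 0.977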